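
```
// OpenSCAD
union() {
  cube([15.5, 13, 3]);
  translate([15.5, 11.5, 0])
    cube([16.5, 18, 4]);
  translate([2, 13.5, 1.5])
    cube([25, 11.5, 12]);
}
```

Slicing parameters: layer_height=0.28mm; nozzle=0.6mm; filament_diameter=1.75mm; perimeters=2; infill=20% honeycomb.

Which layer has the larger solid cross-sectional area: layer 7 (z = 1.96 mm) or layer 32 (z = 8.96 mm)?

layer 7 (z = 1.96 mm)

Layer 7 (z = 1.96): the cube (footprint 15.5×13) is included at this height (area 201.50 mm²); the cube at (15.5, 11.5) is present — its section is the full 16.5×18 rectangle (area 297.00 mm²); the 25×11.5 cube at (2, 13.5) contributes its full rectangle (area 287.50 mm²); Taking the union: the regions partially overlap — summed areas 786.00 mm² minus the doubly-counted overlap 132.25 mm² gives 653.75 mm² — area = 653.75 mm². So its area = 653.75 mm². Layer 32 (z = 8.96): the cube is not intersected at this z (z outside [0, 3]); the cube at (15.5, 11.5) does not reach this height (z outside [0, 4]); the cube at (2, 13.5) (footprint 25×11.5) is included at this height (area 287.50 mm²); Merging all regions: only the 25×11.5 cube at (2, 13.5) is present, so the union is just that shape — area = 287.50 mm². So its area = 287.50 mm². Layer 7 is larger (653.75 vs 287.50 mm²).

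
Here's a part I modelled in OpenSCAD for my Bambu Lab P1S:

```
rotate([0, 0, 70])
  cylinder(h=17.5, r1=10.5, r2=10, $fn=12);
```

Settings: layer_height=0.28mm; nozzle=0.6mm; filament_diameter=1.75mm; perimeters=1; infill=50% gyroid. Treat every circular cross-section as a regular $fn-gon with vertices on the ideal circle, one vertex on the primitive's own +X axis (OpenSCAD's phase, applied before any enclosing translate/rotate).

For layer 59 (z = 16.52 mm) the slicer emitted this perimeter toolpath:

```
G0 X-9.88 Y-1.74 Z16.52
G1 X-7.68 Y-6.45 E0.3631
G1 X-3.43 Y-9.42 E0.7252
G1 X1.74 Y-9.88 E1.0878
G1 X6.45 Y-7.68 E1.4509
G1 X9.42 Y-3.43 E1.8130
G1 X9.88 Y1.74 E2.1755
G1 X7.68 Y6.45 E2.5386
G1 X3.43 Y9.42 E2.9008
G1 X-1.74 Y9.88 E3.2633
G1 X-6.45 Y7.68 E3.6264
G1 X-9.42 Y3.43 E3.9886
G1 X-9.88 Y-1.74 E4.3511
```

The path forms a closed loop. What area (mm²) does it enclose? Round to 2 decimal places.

301.73 mm²

Apply the shoelace formula to the sequence of (X, Y) vertices; enclosed area = 301.73 mm².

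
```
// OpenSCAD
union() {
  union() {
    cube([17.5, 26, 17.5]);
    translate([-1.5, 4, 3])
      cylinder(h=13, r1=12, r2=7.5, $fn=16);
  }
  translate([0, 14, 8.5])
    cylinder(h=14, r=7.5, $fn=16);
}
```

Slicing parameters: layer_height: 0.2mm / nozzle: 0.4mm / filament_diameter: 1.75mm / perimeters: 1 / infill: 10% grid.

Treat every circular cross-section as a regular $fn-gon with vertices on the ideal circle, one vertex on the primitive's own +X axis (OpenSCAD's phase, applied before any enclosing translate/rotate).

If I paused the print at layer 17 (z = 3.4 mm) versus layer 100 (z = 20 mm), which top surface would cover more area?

layer 17 (z = 3.4 mm)

Layer 17 (z = 3.4): the 17.5×26 cube contributes its full rectangle (area 455.00 mm²); the cone at (-1.5, 4) (r1=12→r2=7.5) has section circumradius 11.862 here — a regular 16-gon (area = (16/2)·11.862²·sin(360°/16) = 430.74 mm²); Merging all regions: the regions partially overlap — summed areas 885.74 mm² minus the doubly-counted overlap 129.97 mm² gives 755.77 mm² — area = 755.77 mm²; the cylinder at (0, 14) is not intersected at this z (z outside [8.5, 22.5]); Combining (union): only the result so far is present, so the union is just that shape — area = 755.77 mm². So its area = 755.77 mm². Layer 100 (z = 20): the cube is absent (z outside [0, 17.5]); the cone at (-1.5, 4) is not intersected at this z (z outside [3, 16]); Combining (union): nothing is present at this height; the cylinder at (0, 14): section is a regular 16-gon, circumradius r=7.5 (area = (16/2)·7.500²·sin(360°/16) = 172.21 mm²); Combining (union): only the r=7.5 cylinder at (0, 14) is present, so the union is just that shape — area = 172.21 mm². So its area = 172.21 mm². Layer 17 is larger (755.77 vs 172.21 mm²).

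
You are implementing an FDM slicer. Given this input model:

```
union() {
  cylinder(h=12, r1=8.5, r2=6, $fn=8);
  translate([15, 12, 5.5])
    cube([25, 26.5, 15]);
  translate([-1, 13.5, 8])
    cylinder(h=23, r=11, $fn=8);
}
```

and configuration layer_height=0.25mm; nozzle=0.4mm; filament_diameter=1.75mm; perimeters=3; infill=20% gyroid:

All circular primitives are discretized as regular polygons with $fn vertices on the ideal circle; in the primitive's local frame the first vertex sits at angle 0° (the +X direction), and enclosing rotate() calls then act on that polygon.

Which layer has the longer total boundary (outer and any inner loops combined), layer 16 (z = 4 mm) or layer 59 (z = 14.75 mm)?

Layer 16 (z = 4): the cone (r1=8.5→r2=6) has section circumradius 7.667 here — a regular 8-gon (perimeter = 2·8·7.667·sin(180°/8) = 46.94 mm); the cube at (15, 12) is not intersected at this z (z outside [5.5, 20.5]); the cylinder at (-1, 13.5) is not intersected at this z (z outside [8, 31]); Merging all regions: only the cone is present, so the union is just that shape — boundary = 46.94 mm. So its perimeter = 46.94 mm. Layer 59 (z = 14.75): the cone is absent (z outside [0, 12]); the 25×26.5 cube at (15, 12) contributes its full rectangle (perimeter 103.00 mm); the r=11 cylinder at (-1, 13.5) contributes a regular 8-gon of circumradius 11 (perimeter = 2·8·11.000·sin(180°/8) = 67.35 mm); Combining (union): the 2 present regions are separate (no shared area or edge), so areas and boundary lengths simply add and each stays a separate island — boundary = 170.35 mm. So its perimeter = 170.35 mm. Layer 59 is larger (170.35 vs 46.94 mm).

layer 59 (z = 14.75 mm)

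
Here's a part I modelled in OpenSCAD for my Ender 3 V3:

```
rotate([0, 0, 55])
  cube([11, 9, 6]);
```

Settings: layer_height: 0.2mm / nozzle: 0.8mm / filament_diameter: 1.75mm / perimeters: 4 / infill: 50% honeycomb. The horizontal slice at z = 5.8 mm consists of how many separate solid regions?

At z = 5.8 mm: the cube is present — its section is the full 11×9 rectangle; (rotated 55° about Z; rotation is an isometry so areas/perimeters/island counts are preserved). The result has 1 disconnected region.

1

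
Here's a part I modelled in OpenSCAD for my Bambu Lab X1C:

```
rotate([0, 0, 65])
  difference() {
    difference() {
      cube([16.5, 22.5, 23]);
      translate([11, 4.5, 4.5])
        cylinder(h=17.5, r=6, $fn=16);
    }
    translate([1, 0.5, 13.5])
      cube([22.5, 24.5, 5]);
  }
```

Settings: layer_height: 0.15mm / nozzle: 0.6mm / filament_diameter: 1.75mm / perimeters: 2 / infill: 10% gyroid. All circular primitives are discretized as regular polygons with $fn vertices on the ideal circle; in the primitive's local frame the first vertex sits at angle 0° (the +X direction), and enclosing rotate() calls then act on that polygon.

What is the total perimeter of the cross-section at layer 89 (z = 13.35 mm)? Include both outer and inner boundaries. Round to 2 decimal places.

89.74 mm

At z = 13.35 mm: the cube (footprint 16.5×22.5) is included at this height (perimeter 78.00 mm); the r=6 cylinder at (11, 4.5) gives a regular 16-gon of circumradius 6 (constant along its height) (perimeter = 2·16·6.000·sin(180°/16) = 37.46 mm); Taking the first minus the rest: starting from the 16.5×22.5 cube, the r=6 cylinder at (11, 4.5) partially overlaps it — only the 101.49 mm² overlap (of its 110.21 mm²) is removed, clipping the outline — boundary = 89.74 mm; the cube at (1, 0.5) is absent (z outside [13.5, 18.5]); Taking the first minus the rest: none of the subtracted shapes is present at this height, so that combined region is unchanged — boundary = 89.74 mm; (whole slice rotated 65° about Z — lengths, areas and connectivity unchanged). Overall, the cross-section has 2 separate islands. Total boundary length (outer) = 89.74 mm.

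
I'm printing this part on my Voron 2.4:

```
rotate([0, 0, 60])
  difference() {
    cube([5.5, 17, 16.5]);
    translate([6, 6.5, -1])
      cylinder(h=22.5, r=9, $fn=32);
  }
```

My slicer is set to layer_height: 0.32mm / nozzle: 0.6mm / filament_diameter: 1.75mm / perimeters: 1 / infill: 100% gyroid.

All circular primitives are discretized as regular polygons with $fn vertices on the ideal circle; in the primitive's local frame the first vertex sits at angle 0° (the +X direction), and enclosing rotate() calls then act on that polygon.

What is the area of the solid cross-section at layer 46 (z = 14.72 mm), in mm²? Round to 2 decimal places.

12.75 mm²

At z = 14.72 mm: the 5.5×17 cube contributes its full rectangle (area 93.50 mm²); the r=9 cylinder at (6, 6.5) gives a regular 32-gon of circumradius 9 (constant along its height) (area = (32/2)·9.000²·sin(360°/32) = 252.84 mm²); After the difference (first − rest): starting from the 5.5×17 cube (93.50 mm²), the r=9 cylinder at (6, 6.5) partially overlaps it — only the 80.75 mm² overlap (of its 252.84 mm²) is removed, clipping the outline — area = 12.75 mm²; (rotated 60° about Z; rotation is an isometry so areas/perimeters/island counts are preserved). Overall, the cross-section is a single solid region. Net area = 12.75 mm².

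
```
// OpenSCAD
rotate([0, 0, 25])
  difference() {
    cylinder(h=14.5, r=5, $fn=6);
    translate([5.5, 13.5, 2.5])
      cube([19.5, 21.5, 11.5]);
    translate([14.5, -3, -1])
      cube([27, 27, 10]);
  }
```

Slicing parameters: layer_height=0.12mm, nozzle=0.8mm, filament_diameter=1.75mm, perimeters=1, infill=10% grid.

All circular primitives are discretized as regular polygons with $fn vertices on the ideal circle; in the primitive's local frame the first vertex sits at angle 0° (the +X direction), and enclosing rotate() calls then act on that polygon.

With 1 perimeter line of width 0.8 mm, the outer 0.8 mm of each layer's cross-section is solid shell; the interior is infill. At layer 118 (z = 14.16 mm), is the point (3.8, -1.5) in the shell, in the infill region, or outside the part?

shell

At z = 14.16 mm: the r=5 cylinder gives a regular 6-gon of circumradius 5 (constant along its height); the cube at (5.5, 13.5) is not intersected at this z (z outside [2.5, 14]); the cube at (14.5, -3) is absent (z outside [-1, 9]); Taking the first minus the rest: none of the subtracted shapes is present at this height, so the r=5 cylinder is unchanged — 1 connected region; (whole slice rotated 25° about Z — lengths, areas and connectivity unchanged). Overall, the cross-section is a single solid region. Undo the 25° rotation: the query point maps to (2.810, -2.965) in the un-rotated model frame. The nearest boundary edge runs (2.50, -4.33)→(5.00, 0.00); distance from the point to it = 0.41 mm. The point is inside the cross-section, 0.41 mm from the nearest boundary — within the 0.8 mm shell band (1 × 0.8).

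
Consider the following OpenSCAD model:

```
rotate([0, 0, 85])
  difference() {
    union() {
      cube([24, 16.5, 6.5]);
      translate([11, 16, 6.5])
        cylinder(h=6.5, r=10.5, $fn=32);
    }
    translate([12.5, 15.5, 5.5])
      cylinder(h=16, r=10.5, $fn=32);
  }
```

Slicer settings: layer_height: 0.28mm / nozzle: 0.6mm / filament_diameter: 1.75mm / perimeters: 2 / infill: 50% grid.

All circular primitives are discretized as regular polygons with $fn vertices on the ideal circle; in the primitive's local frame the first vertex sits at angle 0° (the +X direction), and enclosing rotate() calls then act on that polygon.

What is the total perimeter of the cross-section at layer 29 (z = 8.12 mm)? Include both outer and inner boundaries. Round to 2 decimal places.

65.87 mm

At z = 8.12 mm: the cube does not reach this height (z outside [0, 6.5]); the r=10.5 cylinder at (11, 16) contributes a regular 32-gon of circumradius 10.5 (perimeter = 2·32·10.500·sin(180°/32) = 65.87 mm); Taking the union: only the r=10.5 cylinder at (11, 16) is present, so the union is just that shape — boundary = 65.87 mm; the r=10.5 cylinder at (12.5, 15.5) contributes a regular 32-gon of circumradius 10.5 (perimeter = 2·32·10.500·sin(180°/32) = 65.87 mm); Taking the first minus the rest: starting from that combined region, the r=10.5 cylinder at (12.5, 15.5) partially overlaps it — only the 311.08 mm² overlap (of its 344.14 mm²) is removed, clipping the outline — boundary = 65.87 mm; (whole slice rotated 85° about Z — lengths, areas and connectivity unchanged). Overall, the cross-section is a single solid region. Total boundary length (outer) = 65.87 mm.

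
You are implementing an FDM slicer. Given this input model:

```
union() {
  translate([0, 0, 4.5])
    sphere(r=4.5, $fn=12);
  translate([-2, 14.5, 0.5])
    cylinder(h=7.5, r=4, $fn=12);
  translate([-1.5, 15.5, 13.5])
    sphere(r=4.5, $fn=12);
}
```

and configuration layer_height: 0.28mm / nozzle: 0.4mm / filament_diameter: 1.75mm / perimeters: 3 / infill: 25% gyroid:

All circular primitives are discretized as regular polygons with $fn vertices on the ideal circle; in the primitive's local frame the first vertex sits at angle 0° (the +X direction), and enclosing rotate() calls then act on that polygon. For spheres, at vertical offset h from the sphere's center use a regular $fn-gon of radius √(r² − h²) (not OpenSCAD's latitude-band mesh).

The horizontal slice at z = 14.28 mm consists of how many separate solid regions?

At z = 14.28 mm: the sphere does not reach this height (|z−center|=9.780 > r=4.5); the cylinder at (-2, 14.5) does not reach this height (z outside [0.5, 8]); the sphere at (-1.5, 15.5): section is a regular 12-gon, circumradius = √(r²−h²) = √(4.5²−0.78²) = 4.432; Combining (union): only the r=4.5 sphere at (-1.5, 15.5) is present, so the union is just that shape — 1 connected region. The result has 1 disconnected region.

1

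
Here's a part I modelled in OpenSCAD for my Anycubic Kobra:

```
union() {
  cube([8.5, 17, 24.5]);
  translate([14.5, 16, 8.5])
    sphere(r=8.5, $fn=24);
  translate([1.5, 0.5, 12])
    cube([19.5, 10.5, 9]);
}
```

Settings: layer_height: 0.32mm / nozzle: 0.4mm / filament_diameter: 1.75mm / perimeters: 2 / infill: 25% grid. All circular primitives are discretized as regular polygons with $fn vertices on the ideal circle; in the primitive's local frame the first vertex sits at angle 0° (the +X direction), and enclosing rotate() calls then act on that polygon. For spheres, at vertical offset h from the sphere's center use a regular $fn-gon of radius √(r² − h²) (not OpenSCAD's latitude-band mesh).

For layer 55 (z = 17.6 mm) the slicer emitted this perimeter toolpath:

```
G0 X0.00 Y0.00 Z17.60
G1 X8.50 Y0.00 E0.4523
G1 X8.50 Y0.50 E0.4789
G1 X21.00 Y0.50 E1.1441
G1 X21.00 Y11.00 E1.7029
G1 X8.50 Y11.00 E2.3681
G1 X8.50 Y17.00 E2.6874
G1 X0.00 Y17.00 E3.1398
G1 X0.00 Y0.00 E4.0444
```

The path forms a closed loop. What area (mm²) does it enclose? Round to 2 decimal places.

275.75 mm²

Apply the shoelace formula to the sequence of (X, Y) vertices; enclosed area = 275.75 mm².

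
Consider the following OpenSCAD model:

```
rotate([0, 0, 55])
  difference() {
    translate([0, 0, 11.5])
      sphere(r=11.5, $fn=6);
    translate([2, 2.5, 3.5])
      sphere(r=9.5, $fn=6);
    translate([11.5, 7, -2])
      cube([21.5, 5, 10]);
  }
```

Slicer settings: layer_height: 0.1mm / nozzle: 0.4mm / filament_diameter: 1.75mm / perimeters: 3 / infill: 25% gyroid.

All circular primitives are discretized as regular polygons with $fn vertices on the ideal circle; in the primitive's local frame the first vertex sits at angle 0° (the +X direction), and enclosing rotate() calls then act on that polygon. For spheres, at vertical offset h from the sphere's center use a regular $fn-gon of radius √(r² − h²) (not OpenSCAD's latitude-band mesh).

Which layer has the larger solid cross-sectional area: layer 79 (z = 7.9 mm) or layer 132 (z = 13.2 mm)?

layer 132 (z = 13.2 mm)

Layer 79 (z = 7.9): the sphere: section is a regular 6-gon, circumradius = √(r²−h²) = √(11.5²−3.6²) = 10.922 (area = (6/2)·10.922²·sin(360°/6) = 309.92 mm²); the sphere at (2, 2.5): section is a regular 6-gon, circumradius = √(r²−h²) = √(9.5²−4.4²) = 8.420 (area = (6/2)·8.420²·sin(360°/6) = 184.18 mm²); the cube at (11.5, 7) (footprint 21.5×5) is included at this height (area 107.50 mm²); After the difference (first − rest): starting from the r=11.5 sphere (309.92 mm²), the r=9.5 sphere at (2, 2.5) partially overlaps it — only the 174.38 mm² overlap (of its 184.18 mm²) is removed, clipping the outline; the 21.5×5 cube at (11.5, 7) misses the remaining region (no effect) — area = 135.55 mm²; (whole slice rotated 55° about Z — lengths, areas and connectivity unchanged). So its area = 135.55 mm². Layer 132 (z = 13.2): the r=11.5 sphere contributes a regular 6-gon of circumradius √(11.5²−1.7²) = 11.374 (area = (6/2)·11.374²·sin(360°/6) = 336.09 mm²); the sphere at (2, 2.5) is absent (|z−center|=9.700 > r=9.5); the cube at (11.5, 7) is absent (z outside [-2, 8]); Taking the first minus the rest: none of the subtracted shapes is present at this height, so the r=11.5 sphere is unchanged — area = 336.09 mm²; (rotated 55° about Z; rotation is an isometry so areas/perimeters/island counts are preserved). So its area = 336.09 mm². Layer 132 is larger (336.09 vs 135.55 mm²).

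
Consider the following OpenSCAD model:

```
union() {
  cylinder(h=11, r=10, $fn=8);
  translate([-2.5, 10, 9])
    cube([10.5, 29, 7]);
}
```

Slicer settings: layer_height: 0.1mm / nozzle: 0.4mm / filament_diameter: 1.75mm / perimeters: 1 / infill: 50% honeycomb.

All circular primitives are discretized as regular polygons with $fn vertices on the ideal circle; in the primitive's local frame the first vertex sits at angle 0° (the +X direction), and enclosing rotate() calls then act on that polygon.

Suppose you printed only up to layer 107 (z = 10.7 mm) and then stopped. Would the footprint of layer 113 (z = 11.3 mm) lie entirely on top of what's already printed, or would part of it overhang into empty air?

entirely on top

Compare the two slices. At z = 10.7: the cylinder: section is a regular 8-gon, circumradius r=10 (area = (8/2)·10.000²·sin(360°/8) = 282.84 mm²); the cube at (-2.5, 10) (footprint 10.5×29) is included at this height (area 304.50 mm²); Taking the union: the 2 present regions are separate (no shared area or edge), so areas and boundary lengths simply add and each stays a separate island — area = 587.34 mm². At z = 11.3: the cylinder is absent (z outside [0, 11]); the cube at (-2.5, 10) is present — its section is the full 10.5×29 rectangle (area 304.50 mm²); Taking the union: only the 10.5×29 cube at (-2.5, 10) is present, so the union is just that shape — area = 304.50 mm². Checking containment: the cross-section at z = 11.3 is a subset of the cross-section at z = 10.7.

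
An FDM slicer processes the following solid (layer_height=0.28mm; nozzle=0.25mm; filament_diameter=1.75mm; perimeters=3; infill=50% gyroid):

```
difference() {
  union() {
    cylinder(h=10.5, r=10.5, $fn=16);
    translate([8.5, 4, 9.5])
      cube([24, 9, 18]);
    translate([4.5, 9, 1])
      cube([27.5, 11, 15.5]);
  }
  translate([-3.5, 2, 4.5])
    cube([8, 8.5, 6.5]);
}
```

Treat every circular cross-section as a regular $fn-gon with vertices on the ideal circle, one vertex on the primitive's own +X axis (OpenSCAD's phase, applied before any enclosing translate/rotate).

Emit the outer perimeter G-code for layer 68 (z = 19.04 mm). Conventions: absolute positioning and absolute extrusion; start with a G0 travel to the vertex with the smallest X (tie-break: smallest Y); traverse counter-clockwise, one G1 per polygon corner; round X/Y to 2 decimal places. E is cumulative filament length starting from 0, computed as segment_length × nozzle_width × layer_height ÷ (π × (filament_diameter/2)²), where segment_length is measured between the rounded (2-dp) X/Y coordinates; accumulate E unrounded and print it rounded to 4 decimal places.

At z = 19.04 mm: the cylinder does not reach this height (z outside [0, 10.5]); the cube at (8.5, 4) is present — its section is the full 24×9 rectangle; the cube at (4.5, 9) does not reach this height (z outside [1, 16.5]); Taking the union: only the 24×9 cube at (8.5, 4) is present, so the union is just that shape — 1 connected region; the cube at (-3.5, 2) does not reach this height (z outside [4.5, 11]); Subtracting the remaining from the first: none of the subtracted shapes is present at this height, so the result so far is unchanged — 1 connected region. The outline is a single polygon with 4 vertices. Extrusion per mm of travel: 0.25 × 0.28 / (π × 0.875²) = 0.029103. Accumulating E over each segment gives final E = 1.9208.

G0 X8.50 Y4.00 Z19.04
G1 X32.50 Y4.00 E0.6985
G1 X32.50 Y13.00 E0.9604
G1 X8.50 Y13.00 E1.6588
G1 X8.50 Y4.00 E1.9208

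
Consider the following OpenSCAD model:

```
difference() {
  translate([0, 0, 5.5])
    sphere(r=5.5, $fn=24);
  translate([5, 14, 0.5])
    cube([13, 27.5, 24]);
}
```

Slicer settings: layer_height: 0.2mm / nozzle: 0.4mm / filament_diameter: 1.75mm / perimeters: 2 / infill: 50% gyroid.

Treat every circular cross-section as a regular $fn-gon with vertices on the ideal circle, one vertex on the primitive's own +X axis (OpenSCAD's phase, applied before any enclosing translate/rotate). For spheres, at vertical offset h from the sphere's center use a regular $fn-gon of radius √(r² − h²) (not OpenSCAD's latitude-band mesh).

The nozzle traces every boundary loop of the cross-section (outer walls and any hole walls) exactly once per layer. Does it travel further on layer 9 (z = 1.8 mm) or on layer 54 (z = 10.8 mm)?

Layer 9 (z = 1.8): the r=5.5 sphere slices to a regular 24-gon of circumradius 4.069 (√(r²−h²) with h=3.7 from center) (perimeter = 2·24·4.069·sin(180°/24) = 25.50 mm); the 13×27.5 cube at (5, 14) contributes its full rectangle (perimeter 81.00 mm); After the difference (first − rest): starting from the r=5.5 sphere, the 13×27.5 cube at (5, 14) misses the remaining region (no effect) — boundary = 25.50 mm. So its perimeter = 25.50 mm. Layer 54 (z = 10.8): the r=5.5 sphere slices to a regular 24-gon of circumradius 1.470 (√(r²−h²) with h=5.3 from center) (perimeter = 2·24·1.470·sin(180°/24) = 9.21 mm); the cube at (5, 14) is present — its section is the full 13×27.5 rectangle (perimeter 81.00 mm); After the difference (first − rest): starting from the r=5.5 sphere, the 13×27.5 cube at (5, 14) misses the remaining region (no effect) — boundary = 9.21 mm. So its perimeter = 9.21 mm. Layer 9 is larger (25.50 vs 9.21 mm).

layer 9 (z = 1.8 mm)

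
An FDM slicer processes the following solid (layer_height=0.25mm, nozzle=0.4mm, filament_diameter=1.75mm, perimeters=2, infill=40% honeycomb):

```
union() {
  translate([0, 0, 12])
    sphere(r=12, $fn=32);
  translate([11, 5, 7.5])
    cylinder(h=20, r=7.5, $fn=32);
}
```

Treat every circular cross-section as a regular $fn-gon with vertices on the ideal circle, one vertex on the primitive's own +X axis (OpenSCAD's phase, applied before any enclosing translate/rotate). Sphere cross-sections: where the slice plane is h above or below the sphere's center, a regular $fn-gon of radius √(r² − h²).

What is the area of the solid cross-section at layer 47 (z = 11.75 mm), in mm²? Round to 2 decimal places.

550.60 mm²

At z = 11.75 mm: the sphere: section is a regular 32-gon, circumradius = √(r²−h²) = √(12²−0.25²) = 11.997 (area = (32/2)·11.997²·sin(360°/32) = 449.29 mm²); the cylinder at (11, 5): section is a regular 32-gon, circumradius r=7.5 (area = (32/2)·7.500²·sin(360°/32) = 175.58 mm²); Taking the union: the regions partially overlap — summed areas 624.87 mm² minus the doubly-counted overlap 74.28 mm² gives 550.60 mm² — area = 550.60 mm². Overall, the cross-section is a single solid region. Net area = 550.60 mm².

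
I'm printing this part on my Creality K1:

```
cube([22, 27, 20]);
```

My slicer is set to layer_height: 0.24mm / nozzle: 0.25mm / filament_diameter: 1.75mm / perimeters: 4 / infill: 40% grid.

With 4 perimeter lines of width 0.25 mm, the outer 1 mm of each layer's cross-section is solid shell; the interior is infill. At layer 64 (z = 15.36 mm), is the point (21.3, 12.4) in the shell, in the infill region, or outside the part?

At z = 15.36 mm: the cube (footprint 22×27) is included at this height. Overall, the cross-section is a single solid region. The nearest boundary edge runs (22.00, 0.00)→(22.00, 27.00); distance from the point to it = 0.70 mm. The point is inside the cross-section, 0.70 mm from the nearest boundary — within the 1 mm shell band (4 × 0.25).

shell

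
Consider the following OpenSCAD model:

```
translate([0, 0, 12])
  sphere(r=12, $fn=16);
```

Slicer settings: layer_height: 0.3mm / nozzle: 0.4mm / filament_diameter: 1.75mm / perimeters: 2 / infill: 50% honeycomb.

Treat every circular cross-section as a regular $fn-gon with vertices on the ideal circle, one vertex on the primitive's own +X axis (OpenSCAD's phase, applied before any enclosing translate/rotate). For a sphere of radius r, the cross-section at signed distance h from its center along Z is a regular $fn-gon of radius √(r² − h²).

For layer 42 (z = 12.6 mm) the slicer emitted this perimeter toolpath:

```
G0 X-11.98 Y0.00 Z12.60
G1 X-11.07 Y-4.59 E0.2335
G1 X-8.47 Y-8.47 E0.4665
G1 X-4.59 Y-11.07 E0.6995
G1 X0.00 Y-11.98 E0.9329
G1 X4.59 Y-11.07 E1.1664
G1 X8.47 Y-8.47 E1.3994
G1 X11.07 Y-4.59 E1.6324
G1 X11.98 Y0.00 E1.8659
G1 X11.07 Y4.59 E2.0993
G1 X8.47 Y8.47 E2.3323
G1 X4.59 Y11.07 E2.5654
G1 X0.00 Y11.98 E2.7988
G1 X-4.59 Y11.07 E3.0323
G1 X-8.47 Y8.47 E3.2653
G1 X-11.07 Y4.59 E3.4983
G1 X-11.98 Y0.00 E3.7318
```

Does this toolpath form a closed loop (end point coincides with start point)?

Start point (G0): (-11.98, 0.00). End point (last G1): the path returns to the start — closed.

yes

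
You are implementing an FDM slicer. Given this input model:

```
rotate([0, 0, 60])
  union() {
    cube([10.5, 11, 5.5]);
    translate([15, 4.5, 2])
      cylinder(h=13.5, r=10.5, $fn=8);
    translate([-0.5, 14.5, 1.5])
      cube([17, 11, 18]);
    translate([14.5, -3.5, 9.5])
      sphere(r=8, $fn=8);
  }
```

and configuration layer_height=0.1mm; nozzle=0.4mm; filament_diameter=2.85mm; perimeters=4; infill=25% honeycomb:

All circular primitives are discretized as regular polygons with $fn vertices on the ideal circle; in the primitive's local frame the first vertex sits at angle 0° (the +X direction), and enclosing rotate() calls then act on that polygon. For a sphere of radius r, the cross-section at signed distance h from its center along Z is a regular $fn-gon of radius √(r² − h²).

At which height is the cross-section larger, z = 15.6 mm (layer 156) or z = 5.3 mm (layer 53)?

layer 53 (z = 5.3 mm)

Layer 156 (z = 15.6): the cube does not reach this height (z outside [0, 5.5]); the cylinder at (15, 4.5) is not intersected at this z (z outside [2, 15.5]); the 17×11 cube at (-0.5, 14.5) contributes its full rectangle (area 187.00 mm²); the r=8 sphere at (14.5, -3.5) contributes a regular 8-gon of circumradius √(8²−6.1²) = 5.176 (area = (8/2)·5.176²·sin(360°/8) = 75.77 mm²); Combining (union): the 2 present regions are separate (no shared area or edge), so areas and boundary lengths simply add and each stays a separate island — area = 262.77 mm²; (whole slice rotated 60° about Z — lengths, areas and connectivity unchanged). So its area = 262.77 mm². Layer 53 (z = 5.3): the cube is present — its section is the full 10.5×11 rectangle (area 115.50 mm²); the cylinder at (15, 4.5): section is a regular 8-gon, circumradius r=10.5 (area = (8/2)·10.500²·sin(360°/8) = 311.83 mm²); the 17×11 cube at (-0.5, 14.5) contributes its full rectangle (area 187.00 mm²); the r=8 sphere at (14.5, -3.5) slices to a regular 8-gon of circumradius 6.809 (√(r²−h²) with h=4.2 from center) (area = (8/2)·6.809²·sin(360°/8) = 131.13 mm²); Merging all regions: the regions partially overlap — summed areas 745.46 mm² minus the doubly-counted overlap 134.01 mm² gives 611.45 mm² — area = 611.45 mm²; (whole slice rotated 60° about Z — lengths, areas and connectivity unchanged). So its area = 611.45 mm². Layer 53 is larger (611.45 vs 262.77 mm²).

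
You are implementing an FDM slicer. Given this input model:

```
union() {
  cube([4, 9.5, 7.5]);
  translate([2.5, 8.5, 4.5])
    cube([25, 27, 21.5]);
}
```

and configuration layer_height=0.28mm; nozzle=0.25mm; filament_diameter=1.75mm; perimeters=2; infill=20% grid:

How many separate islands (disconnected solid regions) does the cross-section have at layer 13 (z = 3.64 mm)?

1

At z = 3.64 mm: the cube is present — its section is the full 4×9.5 rectangle; the cube at (2.5, 8.5) does not reach this height (z outside [4.5, 26]); Merging all regions: only the 4×9.5 cube is present, so the union is just that shape — 1 connected region. Overall, the cross-section is a single solid region. Island count = 1.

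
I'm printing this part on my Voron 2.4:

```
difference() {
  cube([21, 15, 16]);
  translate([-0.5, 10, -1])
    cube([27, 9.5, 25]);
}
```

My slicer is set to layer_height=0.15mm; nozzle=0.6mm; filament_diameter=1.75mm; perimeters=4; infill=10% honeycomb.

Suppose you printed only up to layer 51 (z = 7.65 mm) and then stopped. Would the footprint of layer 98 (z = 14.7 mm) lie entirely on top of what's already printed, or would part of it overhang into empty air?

Compare the two slices. At z = 7.65: the cube is present — its section is the full 21×15 rectangle (area 315.00 mm²); the cube at (-0.5, 10) is present — its section is the full 27×9.5 rectangle (area 256.50 mm²); After the difference (first − rest): starting from the 21×15 cube (315.00 mm²), the 27×9.5 cube at (-0.5, 10) partially overlaps it — only the 105.00 mm² overlap (of its 256.50 mm²) is removed, clipping the outline — area = 210.00 mm². At z = 14.7: the cube is present — its section is the full 21×15 rectangle (area 315.00 mm²); the cube at (-0.5, 10) is present — its section is the full 27×9.5 rectangle (area 256.50 mm²); After the difference (first − rest): starting from the 21×15 cube (315.00 mm²), the 27×9.5 cube at (-0.5, 10) partially overlaps it — only the 105.00 mm² overlap (of its 256.50 mm²) is removed, clipping the outline — area = 210.00 mm². Checking containment: the cross-section at z = 14.7 is a subset of the cross-section at z = 7.65.

entirely on top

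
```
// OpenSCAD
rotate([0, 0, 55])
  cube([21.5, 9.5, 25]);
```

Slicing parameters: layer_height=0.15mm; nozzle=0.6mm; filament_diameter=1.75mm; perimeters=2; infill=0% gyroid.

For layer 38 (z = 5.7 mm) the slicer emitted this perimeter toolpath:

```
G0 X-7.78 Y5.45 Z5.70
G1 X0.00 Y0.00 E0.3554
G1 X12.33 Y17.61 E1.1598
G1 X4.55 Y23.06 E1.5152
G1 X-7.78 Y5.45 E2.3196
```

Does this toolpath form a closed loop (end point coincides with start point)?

yes

Start point (G0): (-7.78, 5.45). End point (last G1): the path returns to the start — closed.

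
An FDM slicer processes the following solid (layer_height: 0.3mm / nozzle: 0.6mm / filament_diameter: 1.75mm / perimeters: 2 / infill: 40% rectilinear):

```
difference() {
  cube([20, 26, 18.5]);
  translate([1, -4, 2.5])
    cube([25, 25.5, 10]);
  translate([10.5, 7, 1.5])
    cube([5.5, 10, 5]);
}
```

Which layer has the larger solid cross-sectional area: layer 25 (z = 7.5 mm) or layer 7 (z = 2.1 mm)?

Layer 25 (z = 7.5): the 20×26 cube contributes its full rectangle (area 520.00 mm²); the cube at (1, -4) (footprint 25×25.5) is included at this height (area 637.50 mm²); the cube at (10.5, 7) does not reach this height (z outside [1.5, 6.5]); Taking the first minus the rest: starting from the 20×26 cube (520.00 mm²), the 25×25.5 cube at (1, -4) partially overlaps it — only the 408.50 mm² overlap (of its 637.50 mm²) is removed, clipping the outline — area = 111.50 mm². So its area = 111.50 mm². Layer 7 (z = 2.1): the cube is present — its section is the full 20×26 rectangle (area 520.00 mm²); the cube at (1, -4) is not intersected at this z (z outside [2.5, 12.5]); the cube at (10.5, 7) (footprint 5.5×10) is included at this height (area 55.00 mm²); Subtracting the remaining from the first: starting from the 20×26 cube (520.00 mm²), the 5.5×10 cube at (10.5, 7) lies wholly inside it (removes its full 55.00 mm² and its 31.00 mm outline becomes a hole wall) — area = 465.00 mm². So its area = 465.00 mm². Layer 7 is larger (465.00 vs 111.50 mm²).

layer 7 (z = 2.1 mm)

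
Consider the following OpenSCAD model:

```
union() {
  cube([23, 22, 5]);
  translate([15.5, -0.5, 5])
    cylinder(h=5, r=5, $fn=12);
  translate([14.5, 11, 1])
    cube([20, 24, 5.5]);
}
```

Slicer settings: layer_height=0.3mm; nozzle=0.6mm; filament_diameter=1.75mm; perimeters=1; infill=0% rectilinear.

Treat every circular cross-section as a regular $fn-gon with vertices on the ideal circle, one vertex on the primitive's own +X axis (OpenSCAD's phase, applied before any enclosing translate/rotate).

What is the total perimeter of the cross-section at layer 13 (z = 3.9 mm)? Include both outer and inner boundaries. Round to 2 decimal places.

At z = 3.9 mm: the cube is present — its section is the full 23×22 rectangle (perimeter 90.00 mm); the cylinder at (15.5, -0.5) is not intersected at this z (z outside [5, 10]); the cube at (14.5, 11) is present — its section is the full 20×24 rectangle (perimeter 88.00 mm); Taking the union: the regions partially overlap (shared area 93.50 mm²), so the edge portions inside another operand are dropped and the merged outline is re-measured after clipping — boundary = 139.00 mm. Overall, the cross-section is a single solid region. Total boundary length (outer) = 139.00 mm.

139.00 mm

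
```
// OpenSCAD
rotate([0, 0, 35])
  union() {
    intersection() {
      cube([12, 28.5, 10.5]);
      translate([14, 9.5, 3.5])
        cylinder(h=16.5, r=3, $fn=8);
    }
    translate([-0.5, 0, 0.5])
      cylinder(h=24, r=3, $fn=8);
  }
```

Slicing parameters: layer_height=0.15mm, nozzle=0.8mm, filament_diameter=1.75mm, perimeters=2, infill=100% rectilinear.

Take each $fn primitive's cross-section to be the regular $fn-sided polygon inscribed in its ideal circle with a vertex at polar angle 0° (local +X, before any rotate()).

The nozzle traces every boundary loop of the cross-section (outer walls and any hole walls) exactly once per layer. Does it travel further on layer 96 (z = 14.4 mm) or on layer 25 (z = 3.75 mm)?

Layer 96 (z = 14.4): the cube does not reach this height (z outside [0, 10.5]); the r=3 cylinder at (14, 9.5) contributes a regular 8-gon of circumradius 3 (perimeter = 2·8·3.000·sin(180°/8) = 18.37 mm); Keeping only the common overlap: at least one operand is absent at this height, so nothing remains; the cylinder at (-0.5, 0): section is a regular 8-gon, circumradius r=3 (perimeter = 2·8·3.000·sin(180°/8) = 18.37 mm); Combining (union): only the r=3 cylinder at (-0.5, 0) is present, so the union is just that shape — boundary = 18.37 mm; (rotated 35° about Z; rotation is an isometry so areas/perimeters/island counts are preserved). So its perimeter = 18.37 mm. Layer 25 (z = 3.75): the 12×28.5 cube contributes its full rectangle (perimeter 81.00 mm); the r=3 cylinder at (14, 9.5) gives a regular 8-gon of circumradius 3 (constant along its height) (perimeter = 2·8·3.000·sin(180°/8) = 18.37 mm); Keeping only the common overlap: the r=3 cylinder at (14, 9.5) partially overlaps the 12×28.5 cube; clipping to the common part keeps 2.38 mm² — boundary = 9.20 mm; the cylinder at (-0.5, 0): section is a regular 8-gon, circumradius r=3 (perimeter = 2·8·3.000·sin(180°/8) = 18.37 mm); Merging all regions: the 2 present regions are separate (no shared area or edge), so areas and boundary lengths simply add and each stays a separate island — boundary = 27.57 mm; (rotated 35° about Z; rotation is an isometry so areas/perimeters/island counts are preserved). So its perimeter = 27.57 mm. Layer 25 is larger (27.57 vs 18.37 mm).

layer 25 (z = 3.75 mm)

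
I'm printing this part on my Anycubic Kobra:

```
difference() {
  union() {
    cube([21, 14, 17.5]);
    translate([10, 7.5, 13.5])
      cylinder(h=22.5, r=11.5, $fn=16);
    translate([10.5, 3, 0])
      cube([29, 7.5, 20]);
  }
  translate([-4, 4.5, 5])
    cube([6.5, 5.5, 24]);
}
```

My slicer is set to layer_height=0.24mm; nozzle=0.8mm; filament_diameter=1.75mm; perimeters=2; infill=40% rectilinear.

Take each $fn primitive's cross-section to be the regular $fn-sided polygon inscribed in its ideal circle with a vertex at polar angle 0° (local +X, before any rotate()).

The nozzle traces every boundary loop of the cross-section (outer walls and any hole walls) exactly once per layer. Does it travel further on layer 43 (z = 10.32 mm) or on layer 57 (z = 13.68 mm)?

Layer 43 (z = 10.32): the cube is present — its section is the full 21×14 rectangle (perimeter 70.00 mm); the cylinder at (10, 7.5) does not reach this height (z outside [13.5, 36]); the cube at (10.5, 3) is present — its section is the full 29×7.5 rectangle (perimeter 73.00 mm); Merging all regions: the regions partially overlap (shared area 78.75 mm²), so the edge portions inside another operand are dropped and the merged outline is re-measured after clipping — boundary = 107.00 mm; the cube at (-4, 4.5) is present — its section is the full 6.5×5.5 rectangle (perimeter 24.00 mm); Subtracting the remaining from the first: starting from the result so far, the 6.5×5.5 cube at (-4, 4.5) partially overlaps it — only the 13.75 mm² overlap (of its 35.75 mm²) is removed, clipping the outline — boundary = 112.00 mm. So its perimeter = 112.00 mm. Layer 57 (z = 13.68): the 21×14 cube contributes its full rectangle (perimeter 70.00 mm); the cylinder at (10, 7.5): section is a regular 16-gon, circumradius r=11.5 (perimeter = 2·16·11.500·sin(180°/16) = 71.79 mm); the cube at (10.5, 3) is present — its section is the full 29×7.5 rectangle (perimeter 73.00 mm); Taking the union: the regions partially overlap (shared area 364.65 mm²), so the edge portions inside another operand are dropped and the merged outline is re-measured after clipping — boundary = 113.34 mm; the cube at (-4, 4.5) (footprint 6.5×5.5) is included at this height (perimeter 24.00 mm); Taking the first minus the rest: starting from that combined region, the 6.5×5.5 cube at (-4, 4.5) partially overlaps it — only the 20.48 mm² overlap (of its 35.75 mm²) is removed, clipping the outline — boundary = 120.14 mm. So its perimeter = 120.14 mm. Layer 57 is larger (120.14 vs 112.00 mm).

layer 57 (z = 13.68 mm)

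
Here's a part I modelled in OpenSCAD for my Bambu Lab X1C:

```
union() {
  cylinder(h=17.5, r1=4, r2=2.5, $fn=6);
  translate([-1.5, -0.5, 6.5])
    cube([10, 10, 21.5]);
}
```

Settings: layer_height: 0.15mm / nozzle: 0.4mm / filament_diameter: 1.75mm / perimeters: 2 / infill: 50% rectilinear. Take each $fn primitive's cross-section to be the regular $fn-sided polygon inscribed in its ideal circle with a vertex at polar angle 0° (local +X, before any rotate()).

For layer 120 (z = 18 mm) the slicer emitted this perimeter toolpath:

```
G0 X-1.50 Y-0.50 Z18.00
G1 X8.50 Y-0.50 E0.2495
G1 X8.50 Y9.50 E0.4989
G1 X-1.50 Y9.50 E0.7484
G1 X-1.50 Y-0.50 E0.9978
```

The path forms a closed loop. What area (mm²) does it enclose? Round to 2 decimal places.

100.00 mm²

Apply the shoelace formula to the sequence of (X, Y) vertices; enclosed area = 100.00 mm².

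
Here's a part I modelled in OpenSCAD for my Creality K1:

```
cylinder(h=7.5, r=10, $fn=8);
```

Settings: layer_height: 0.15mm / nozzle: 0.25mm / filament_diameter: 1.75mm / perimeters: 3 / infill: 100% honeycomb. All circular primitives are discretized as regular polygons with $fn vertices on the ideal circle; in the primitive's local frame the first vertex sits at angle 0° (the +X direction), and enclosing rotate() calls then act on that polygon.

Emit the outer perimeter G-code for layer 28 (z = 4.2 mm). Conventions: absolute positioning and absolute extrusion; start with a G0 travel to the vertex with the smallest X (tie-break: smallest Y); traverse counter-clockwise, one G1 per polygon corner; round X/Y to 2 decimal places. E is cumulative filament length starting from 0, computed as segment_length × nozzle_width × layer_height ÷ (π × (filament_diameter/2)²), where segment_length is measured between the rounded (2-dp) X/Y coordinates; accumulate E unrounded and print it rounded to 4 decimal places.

At z = 4.2 mm: the cylinder: section is a regular 8-gon, circumradius r=10. The outline is a single polygon with 8 vertices. Extrusion per mm of travel: 0.25 × 0.15 / (π × 0.875²) = 0.015591. Accumulating E over each segment gives final E = 0.9545.

G0 X-10.00 Y0.00 Z4.20
G1 X-7.07 Y-7.07 E0.1193
G1 X0.00 Y-10.00 E0.2386
G1 X7.07 Y-7.07 E0.3580
G1 X10.00 Y0.00 E0.4773
G1 X7.07 Y7.07 E0.5966
G1 X0.00 Y10.00 E0.7159
G1 X-7.07 Y7.07 E0.8352
G1 X-10.00 Y0.00 E0.9545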